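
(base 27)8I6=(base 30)70O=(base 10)6324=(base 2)1100010110100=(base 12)37B0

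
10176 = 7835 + 2341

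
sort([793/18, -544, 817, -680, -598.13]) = [-680, -598.13, -544, 793/18, 817]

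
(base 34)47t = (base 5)124031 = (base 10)4891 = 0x131b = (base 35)3yq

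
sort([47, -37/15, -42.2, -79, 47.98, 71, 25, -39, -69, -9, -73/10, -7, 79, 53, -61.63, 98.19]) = [-79, -69, -61.63, -42.2, -39, -9, -73/10, -7, -37/15, 25, 47, 47.98, 53, 71, 79, 98.19]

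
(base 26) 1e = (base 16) 28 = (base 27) 1d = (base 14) 2c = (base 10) 40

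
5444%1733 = 245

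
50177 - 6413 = 43764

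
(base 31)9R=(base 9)370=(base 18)H0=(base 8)462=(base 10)306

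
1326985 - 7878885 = -6551900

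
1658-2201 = -543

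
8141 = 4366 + 3775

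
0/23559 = 0 = 0.00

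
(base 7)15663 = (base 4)1011213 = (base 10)4455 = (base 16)1167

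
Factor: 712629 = 3^2 * 79181^1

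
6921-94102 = -87181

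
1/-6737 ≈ -0.000148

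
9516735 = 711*13385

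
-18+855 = 837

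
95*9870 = 937650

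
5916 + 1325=7241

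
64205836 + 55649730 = 119855566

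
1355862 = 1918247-562385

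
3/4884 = 1/1628 ≈ 0.000614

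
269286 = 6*44881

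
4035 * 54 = 217890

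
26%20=6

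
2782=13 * 214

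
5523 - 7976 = -2453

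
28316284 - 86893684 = -58577400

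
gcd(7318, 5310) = 2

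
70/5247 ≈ 0.0133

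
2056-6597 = -4541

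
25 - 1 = 24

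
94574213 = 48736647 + 45837566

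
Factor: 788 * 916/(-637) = -1 * 2^4 * 7^(-2) * 13^(-1) * 197^1 * 229^1 = -721808/637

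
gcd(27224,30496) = 8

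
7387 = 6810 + 577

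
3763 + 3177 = 6940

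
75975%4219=33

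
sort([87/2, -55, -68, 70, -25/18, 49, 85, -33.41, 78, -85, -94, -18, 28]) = [-94, -85, -68, -55, -33.41, -18, -25/18, 28, 87/2, 49, 70, 78, 85]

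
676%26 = 0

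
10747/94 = 114 + 31/94 ≈ 114.33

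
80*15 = 1200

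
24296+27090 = 51386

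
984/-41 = -24 = -24.00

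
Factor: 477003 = 3^1*17^1*47^1*199^1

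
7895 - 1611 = 6284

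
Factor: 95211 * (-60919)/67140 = -1 * 2^ (-2) * 5^ (-1) * 71^1 * 149^1 * 373^ (-1) * 60919^1 = -644462101/7460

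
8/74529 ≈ 0.000107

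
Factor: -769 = -1 * 769^1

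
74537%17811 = 3293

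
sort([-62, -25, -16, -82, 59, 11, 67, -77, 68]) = [-82, -77, -62, -25, -16, 11, 59, 67, 68]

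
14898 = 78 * 191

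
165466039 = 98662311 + 66803728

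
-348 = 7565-7913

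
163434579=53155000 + 110279579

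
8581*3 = 25743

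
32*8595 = 275040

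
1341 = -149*(-9) 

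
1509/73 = 20+49/73 ≈ 20.67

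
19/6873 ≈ 0.00276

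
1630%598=434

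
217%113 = 104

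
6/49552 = 3/24776 ≈ 0.000121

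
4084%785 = 159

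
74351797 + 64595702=138947499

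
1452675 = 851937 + 600738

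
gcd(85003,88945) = 1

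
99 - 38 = 61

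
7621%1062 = 187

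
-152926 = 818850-971776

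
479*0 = 0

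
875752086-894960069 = -19207983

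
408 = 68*6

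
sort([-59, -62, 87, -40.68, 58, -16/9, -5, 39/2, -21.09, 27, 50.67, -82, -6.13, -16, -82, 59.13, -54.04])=[-82, -82, -62, -59, -54.04, -40.68, -21.09, -16, -6.13, -5, -16/9, 39/2, 27, 50.67, 58, 59.13, 87]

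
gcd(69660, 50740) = 860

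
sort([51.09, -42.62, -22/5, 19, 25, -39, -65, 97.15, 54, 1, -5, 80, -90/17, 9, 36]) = [-65, -42.62, -39, -90/17, -5, -22/5, 1, 9, 19, 25, 36, 51.09, 54, 80, 97.15]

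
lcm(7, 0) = 0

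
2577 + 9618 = 12195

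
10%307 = 10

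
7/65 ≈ 0.108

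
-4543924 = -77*59012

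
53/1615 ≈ 0.0328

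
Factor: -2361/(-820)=2^(-2)*3^1*5^(-1)*41^(-1)*787^1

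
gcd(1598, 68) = 34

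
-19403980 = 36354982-55758962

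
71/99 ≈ 0.717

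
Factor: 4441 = 4441^1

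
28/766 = 14/383 ≈ 0.0366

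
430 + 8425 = 8855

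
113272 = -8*(-14159)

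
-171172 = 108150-279322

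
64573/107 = 603 + 52/107 ≈ 603.49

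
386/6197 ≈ 0.0623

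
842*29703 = 25009926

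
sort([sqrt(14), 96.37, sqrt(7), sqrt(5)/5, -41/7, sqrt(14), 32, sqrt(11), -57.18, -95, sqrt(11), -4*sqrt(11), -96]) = [-96, -95, -57.18, -4*sqrt(11), -41/7, sqrt(5)/5, sqrt(7), sqrt(11), sqrt(11), sqrt(14), sqrt(14), 32, 96.37]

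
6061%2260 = 1541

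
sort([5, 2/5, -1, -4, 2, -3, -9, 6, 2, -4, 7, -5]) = [-9, -5, -4, -4, -3, -1, 2/5, 2, 2, 5, 6, 7]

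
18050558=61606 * 293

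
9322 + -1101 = 8221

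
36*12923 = 465228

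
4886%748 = 398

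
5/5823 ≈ 0.000859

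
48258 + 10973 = 59231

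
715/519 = 1 + 196/519 ≈ 1.38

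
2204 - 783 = 1421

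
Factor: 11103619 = 19^1 * 71^1 * 8231^1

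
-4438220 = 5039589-9477809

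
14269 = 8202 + 6067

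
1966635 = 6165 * 319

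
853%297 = 259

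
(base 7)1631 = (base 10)659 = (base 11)54a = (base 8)1223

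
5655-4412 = 1243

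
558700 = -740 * (-755)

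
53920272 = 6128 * 8799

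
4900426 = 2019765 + 2880661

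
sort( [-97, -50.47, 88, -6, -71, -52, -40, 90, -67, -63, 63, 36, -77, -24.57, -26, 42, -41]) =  [-97, -77, -71, -67, -63, -52, -50.47, -41, -40, -26, -24.57, -6, 36, 42, 63, 88, 90]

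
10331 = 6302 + 4029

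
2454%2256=198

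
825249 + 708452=1533701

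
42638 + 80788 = 123426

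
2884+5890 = 8774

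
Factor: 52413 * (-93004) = -1 * 2^2 * 3^1 * 17471^1 * 23251^1 = -4874618652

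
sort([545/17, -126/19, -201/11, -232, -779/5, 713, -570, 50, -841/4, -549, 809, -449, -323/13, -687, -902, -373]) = [-902, -687, -570, -549, -449, -373, -232, -841/4, -779/5, -323/13, -201/11, -126/19, 545/17, 50, 713, 809]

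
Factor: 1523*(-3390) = -1*2^1*3^1*5^1*113^1*1523^1 = -5162970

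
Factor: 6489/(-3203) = -1*3^2*7^1*103^1*3203^(-1)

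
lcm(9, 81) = 81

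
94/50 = 1 + 22/25 = 1.88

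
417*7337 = 3059529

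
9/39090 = 3/13030 ≈ 0.000230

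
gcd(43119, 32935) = 1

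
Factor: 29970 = 2^1*3^4*5^1*37^1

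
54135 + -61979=-7844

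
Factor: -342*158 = -1*2^2*3^2*19^1*79^1 = -54036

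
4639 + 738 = 5377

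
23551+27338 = 50889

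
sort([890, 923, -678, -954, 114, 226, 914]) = [-954, -678, 114, 226, 890, 914, 923]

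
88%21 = 4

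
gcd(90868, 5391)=1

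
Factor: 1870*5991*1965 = 2^1*3^2*5^2*11^1*17^1*131^1*1997^1 = 22014229050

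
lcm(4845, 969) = 4845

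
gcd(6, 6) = 6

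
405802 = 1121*362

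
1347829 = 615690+732139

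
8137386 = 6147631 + 1989755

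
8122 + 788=8910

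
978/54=18 + 1/9 ≈ 18.11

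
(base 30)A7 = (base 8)463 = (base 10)307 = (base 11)25A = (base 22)DL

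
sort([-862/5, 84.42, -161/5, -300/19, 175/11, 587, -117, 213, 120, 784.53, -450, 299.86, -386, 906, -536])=[-536, -450, -386, -862/5, -117, -161/5, -300/19, 175/11, 84.42, 120, 213, 299.86, 587, 784.53, 906]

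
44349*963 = 42708087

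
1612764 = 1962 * 822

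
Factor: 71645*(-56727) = -1*3^3*5^1*7^1*11^1*23^1*89^1*191^1 = -4064205915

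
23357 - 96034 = -72677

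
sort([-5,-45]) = [-45,-5]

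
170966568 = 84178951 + 86787617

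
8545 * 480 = 4101600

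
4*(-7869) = -31476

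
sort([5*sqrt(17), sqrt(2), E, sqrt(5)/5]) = [sqrt(5)/5, sqrt(2), E, 5*sqrt(17)]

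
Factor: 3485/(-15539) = -1*5^1*17^1*379^(-1) = -85/379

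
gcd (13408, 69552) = 16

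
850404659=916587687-66183028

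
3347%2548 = 799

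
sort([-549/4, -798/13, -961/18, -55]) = [-549/4, -798/13, -55, -961/18]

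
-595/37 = -16 - 3/37≈-16.08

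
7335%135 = 45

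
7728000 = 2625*2944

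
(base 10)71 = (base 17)43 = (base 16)47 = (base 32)27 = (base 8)107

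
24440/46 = 12220/23 ≈ 531.30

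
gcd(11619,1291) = 1291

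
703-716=-13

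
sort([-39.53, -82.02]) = [-82.02, -39.53]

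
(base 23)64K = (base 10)3286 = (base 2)110011010110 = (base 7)12403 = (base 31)3D0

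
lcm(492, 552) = 22632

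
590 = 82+508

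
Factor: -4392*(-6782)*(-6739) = -1*2^4*3^2*23^1*61^1*293^1*3391^1 = -200731520016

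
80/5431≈0.0147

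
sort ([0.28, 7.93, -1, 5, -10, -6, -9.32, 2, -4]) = [-10, -9.32, -6, -4, -1, 0.28, 2, 5, 7.93]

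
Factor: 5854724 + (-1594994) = 2^1*3^1*5^1*141991^1 = 4259730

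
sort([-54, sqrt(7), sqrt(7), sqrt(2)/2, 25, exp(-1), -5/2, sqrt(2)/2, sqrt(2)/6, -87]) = [-87, -54, -5/2, sqrt(2)/6, exp(-1), sqrt(2)/2, sqrt(2)/2, sqrt(7), sqrt(7), 25]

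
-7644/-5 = 1528 + 4/5 = 1528.80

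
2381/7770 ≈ 0.306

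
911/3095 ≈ 0.294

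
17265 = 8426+8839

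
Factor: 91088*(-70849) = -1*2^4*5693^1*70849^1 = -6453493712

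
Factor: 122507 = 7^1 * 11^1 * 37^1 * 43^1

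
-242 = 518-760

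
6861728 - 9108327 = -2246599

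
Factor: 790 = 2^1 * 5^1 * 79^1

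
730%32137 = 730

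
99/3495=33/1165 ≈ 0.0283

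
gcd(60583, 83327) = 1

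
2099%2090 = 9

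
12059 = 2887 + 9172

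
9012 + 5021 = 14033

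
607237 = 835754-228517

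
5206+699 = 5905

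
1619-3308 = -1689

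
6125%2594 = 937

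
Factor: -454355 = -1 * 5^1 * 11^2 * 751^1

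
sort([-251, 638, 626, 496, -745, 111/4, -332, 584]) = [-745, -332, -251, 111/4, 496, 584, 626, 638]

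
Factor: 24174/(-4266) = -1*3^(-1)*17^1 = -17/3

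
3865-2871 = 994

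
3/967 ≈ 0.00310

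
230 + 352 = 582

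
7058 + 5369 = 12427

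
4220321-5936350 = -1716029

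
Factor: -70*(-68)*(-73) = -1*2^3*5^1*7^1*17^1*73^1 = -347480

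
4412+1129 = 5541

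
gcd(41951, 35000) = 7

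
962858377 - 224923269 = 737935108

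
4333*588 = 2547804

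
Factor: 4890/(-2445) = -1 * 2^1 = -2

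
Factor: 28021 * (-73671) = -1 * 3^1 * 7^1 * 13^1 * 1889^1 * 4003^1 = -2064335091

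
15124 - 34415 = -19291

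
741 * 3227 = 2391207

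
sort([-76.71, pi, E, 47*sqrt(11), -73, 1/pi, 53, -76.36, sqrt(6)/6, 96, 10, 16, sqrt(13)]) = [-76.71, -76.36, -73, 1/pi, sqrt(6)/6, E, pi, sqrt(13), 10, 16, 53, 96, 47*sqrt(11)]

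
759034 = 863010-103976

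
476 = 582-106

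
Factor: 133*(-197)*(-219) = 3^1*7^1*19^1*73^1*197^1 = 5738019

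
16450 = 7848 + 8602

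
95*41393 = 3932335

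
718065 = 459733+258332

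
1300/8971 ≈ 0.145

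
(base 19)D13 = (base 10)4715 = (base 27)6CH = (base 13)21B9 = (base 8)11153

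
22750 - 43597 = -20847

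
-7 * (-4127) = 28889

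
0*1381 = 0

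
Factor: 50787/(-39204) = -1 * 2^(-2) * 3^1 * 11^(-1) * 19^1 = -57/44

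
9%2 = 1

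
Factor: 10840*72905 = 2^3*5^2*7^1*271^1*2083^1 = 790290200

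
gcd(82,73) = 1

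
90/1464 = 15/244≈0.0615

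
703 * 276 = 194028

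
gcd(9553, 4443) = 1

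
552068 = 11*50188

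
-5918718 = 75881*(-78)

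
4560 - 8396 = -3836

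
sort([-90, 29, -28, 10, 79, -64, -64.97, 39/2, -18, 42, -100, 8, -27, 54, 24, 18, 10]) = [-100, -90, -64.97, -64, -28, -27, -18, 8, 10, 10, 18, 39/2, 24, 29, 42, 54, 79]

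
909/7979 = 9/79≈0.114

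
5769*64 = 369216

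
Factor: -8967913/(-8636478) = 2^(-1) * 3^(-1) * 1439413^(-1) * 8967913^1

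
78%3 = 0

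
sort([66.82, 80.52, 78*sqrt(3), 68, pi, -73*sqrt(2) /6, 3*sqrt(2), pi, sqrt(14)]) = [-73*sqrt(2) /6, pi, pi, sqrt(14), 3*sqrt(2), 66.82, 68, 80.52, 78*sqrt(3)]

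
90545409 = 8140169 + 82405240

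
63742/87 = 732 + 2/3 ≈ 732.67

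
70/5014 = 35/2507 ≈ 0.0140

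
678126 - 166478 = 511648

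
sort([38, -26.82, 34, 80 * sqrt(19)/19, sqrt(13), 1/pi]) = [-26.82, 1/pi, sqrt(13), 80 * sqrt(19)/19, 34, 38]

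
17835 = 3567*5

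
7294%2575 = 2144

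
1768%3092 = 1768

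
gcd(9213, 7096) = 1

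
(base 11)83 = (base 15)61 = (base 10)91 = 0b1011011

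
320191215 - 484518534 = -164327319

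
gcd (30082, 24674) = 338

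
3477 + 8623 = 12100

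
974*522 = 508428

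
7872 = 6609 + 1263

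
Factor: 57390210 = 2^1 * 3^2 * 5^1 * 637669^1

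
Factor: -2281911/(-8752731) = 13^(-1) * 224429^(-1) * 760637^1 = 760637/2917577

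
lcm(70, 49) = 490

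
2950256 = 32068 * 92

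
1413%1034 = 379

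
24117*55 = 1326435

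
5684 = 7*812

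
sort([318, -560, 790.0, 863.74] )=[-560, 318, 790.0, 863.74] 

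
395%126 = 17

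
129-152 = -23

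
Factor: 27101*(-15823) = -1*41^1*661^1*15823^1 = -428819123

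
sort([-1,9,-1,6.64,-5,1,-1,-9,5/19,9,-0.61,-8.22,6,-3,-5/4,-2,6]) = [-9,-8.22,-5,-3,-2,-5/4,-1,-1,-1,-0.61,5/19,1,6,6,6.64,9,9]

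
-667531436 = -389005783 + -278525653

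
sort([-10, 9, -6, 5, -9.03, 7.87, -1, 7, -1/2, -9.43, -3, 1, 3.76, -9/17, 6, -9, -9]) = [-10, -9.43, -9.03, -9, -9, -6, -3, -1, -9/17, -1/2, 1, 3.76, 5, 6, 7, 7.87, 9]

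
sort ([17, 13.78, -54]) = [-54, 13.78, 17]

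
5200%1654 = 238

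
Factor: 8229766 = 2^1*41^1*100363^1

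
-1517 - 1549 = -3066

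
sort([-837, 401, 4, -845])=[-845, -837, 4, 401]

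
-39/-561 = 13/187 ≈ 0.0695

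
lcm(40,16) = 80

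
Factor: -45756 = -1*2^2*3^2*31^1*41^1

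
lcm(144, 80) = 720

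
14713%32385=14713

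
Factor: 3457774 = 2^1*23^1*75169^1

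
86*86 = 7396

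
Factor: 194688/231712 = 2^2*3^2*13^1*557^(-1) = 468/557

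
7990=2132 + 5858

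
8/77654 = 4/38827 ≈ 0.000103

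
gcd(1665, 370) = 185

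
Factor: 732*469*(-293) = -1*2^2*3^1*7^1*61^1*67^1*293^1 = -100589244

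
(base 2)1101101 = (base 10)109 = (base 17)67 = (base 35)34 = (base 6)301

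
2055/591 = 3+94/197 ≈ 3.48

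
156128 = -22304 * (-7)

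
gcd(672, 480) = 96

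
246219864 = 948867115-702647251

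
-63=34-97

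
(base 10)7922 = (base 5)223142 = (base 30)8o2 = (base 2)1111011110010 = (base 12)4702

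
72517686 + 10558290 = 83075976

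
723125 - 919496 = -196371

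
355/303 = 1 + 52/303≈1.17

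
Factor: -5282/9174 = -1*3^(-1)*11^(-1)*19^1 = -19/33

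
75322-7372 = 67950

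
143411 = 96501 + 46910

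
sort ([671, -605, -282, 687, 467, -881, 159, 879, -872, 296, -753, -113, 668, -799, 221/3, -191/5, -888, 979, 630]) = [-888, -881, -872, -799, -753, -605, -282, -113, -191/5, 221/3, 159, 296, 467, 630, 668, 671, 687, 879, 979]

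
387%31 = 15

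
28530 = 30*951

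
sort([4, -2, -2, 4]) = [-2, -2, 4, 4]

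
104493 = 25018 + 79475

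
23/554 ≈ 0.0415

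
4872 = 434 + 4438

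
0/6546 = 0 = 0.00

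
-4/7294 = -2/3647 ≈ -0.000548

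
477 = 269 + 208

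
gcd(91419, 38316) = 93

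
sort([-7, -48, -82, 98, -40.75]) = [-82, -48, -40.75, -7, 98]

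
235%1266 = 235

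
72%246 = 72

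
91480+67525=159005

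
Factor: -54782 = -1*2^1*7^2*13^1*43^1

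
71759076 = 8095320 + 63663756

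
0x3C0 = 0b1111000000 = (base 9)1276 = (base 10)960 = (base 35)RF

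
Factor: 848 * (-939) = -1 * 2^4 * 3^1 * 53^1 * 313^1 = -796272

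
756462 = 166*4557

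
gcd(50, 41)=1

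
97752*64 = 6256128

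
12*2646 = 31752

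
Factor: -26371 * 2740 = -1 * 2^2 * 5^1 * 137^1 * 26371^1 = -72256540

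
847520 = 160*5297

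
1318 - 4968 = -3650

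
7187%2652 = 1883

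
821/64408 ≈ 0.0127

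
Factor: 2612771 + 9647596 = 3^2 * 7^1 * 194609^1 = 12260367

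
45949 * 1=45949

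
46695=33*1415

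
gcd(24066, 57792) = 42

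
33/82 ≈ 0.402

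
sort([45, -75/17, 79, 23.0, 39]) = [-75/17, 23.0, 39, 45, 79]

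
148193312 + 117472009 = 265665321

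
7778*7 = 54446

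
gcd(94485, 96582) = 3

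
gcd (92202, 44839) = 1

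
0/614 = 0 = 0.00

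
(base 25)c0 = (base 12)210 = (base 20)f0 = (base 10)300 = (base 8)454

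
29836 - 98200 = -68364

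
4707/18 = 261 + 1/2 = 261.50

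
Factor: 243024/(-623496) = -1 * 2^1 * 61^1 * 313^(-1) = -122/313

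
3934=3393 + 541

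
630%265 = 100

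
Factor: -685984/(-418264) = 2^2*7^(-2)*11^(-1)*13^1*17^1 = 884/539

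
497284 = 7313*68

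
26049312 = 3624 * 7188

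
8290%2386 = 1132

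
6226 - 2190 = 4036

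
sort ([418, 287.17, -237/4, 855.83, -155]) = [-155, -237/4, 287.17, 418, 855.83]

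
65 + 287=352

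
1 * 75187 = 75187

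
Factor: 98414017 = 13^1 * 7570309^1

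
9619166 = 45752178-36133012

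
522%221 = 80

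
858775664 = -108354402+967130066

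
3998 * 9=35982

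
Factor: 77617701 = 3^2*7^1*89^1*109^1*127^1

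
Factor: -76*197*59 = -1*2^2*19^1*59^1*197^1 = -883348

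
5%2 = 1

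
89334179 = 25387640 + 63946539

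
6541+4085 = 10626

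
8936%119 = 11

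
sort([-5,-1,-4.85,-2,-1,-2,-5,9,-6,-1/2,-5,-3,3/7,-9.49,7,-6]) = [-9.49,-6,-6,-5,-5,-5,-4.85,-3,-2,-2,-1,-1,-1/2,3/7,7,9]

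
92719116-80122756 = 12596360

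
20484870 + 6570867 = 27055737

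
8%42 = 8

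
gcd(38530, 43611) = 1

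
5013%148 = 129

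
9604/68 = 2401/17 ≈ 141.24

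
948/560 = 1 + 97/140 ≈ 1.69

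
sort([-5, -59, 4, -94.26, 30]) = [-94.26, -59, -5, 4, 30]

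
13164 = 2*6582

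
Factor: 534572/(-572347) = -1*2^2*53^(-1)*107^1*1249^1*10799^(-1)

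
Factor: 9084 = 2^2*3^1*757^1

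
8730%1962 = 882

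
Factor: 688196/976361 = 2^2*17^(-1)*79^(-1)*727^(-1)*172049^1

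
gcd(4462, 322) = 46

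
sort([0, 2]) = [0, 2]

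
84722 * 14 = 1186108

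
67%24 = 19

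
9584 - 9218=366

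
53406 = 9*5934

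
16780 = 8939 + 7841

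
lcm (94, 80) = 3760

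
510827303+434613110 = 945440413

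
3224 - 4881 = -1657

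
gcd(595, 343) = 7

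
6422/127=50 + 72/127 ≈ 50.57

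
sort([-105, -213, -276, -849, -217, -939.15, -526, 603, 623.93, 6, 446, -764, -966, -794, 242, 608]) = [-966, -939.15, -849, -794, -764, -526, -276, -217, -213, -105, 6, 242, 446, 603, 608, 623.93]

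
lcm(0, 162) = 0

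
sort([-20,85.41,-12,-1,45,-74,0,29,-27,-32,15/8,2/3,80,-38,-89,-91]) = [-91,-89,-74,-38,-32,-27,-20,-12,-1,0,2/3,15/8,29,45,80,85.41]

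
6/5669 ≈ 0.00106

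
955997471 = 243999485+711997986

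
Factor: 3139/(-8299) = -1 * 73^1 * 193^(-1) = -73/193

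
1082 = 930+152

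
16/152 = 2/19 ≈ 0.105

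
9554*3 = 28662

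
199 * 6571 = 1307629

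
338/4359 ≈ 0.0775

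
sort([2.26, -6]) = [-6, 2.26]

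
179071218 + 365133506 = 544204724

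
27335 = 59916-32581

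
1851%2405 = 1851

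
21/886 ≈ 0.0237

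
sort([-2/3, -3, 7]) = [-3, -2/3, 7]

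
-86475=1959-88434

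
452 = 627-175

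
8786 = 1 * 8786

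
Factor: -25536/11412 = -1 * 2^4 * 3^(-1) * 7^1 * 19^1 * 317^(-1) = -2128/951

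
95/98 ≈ 0.969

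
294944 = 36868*8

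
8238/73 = 112 + 62/73 ≈ 112.85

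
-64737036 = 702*(-92218)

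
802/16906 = 401/8453 ≈ 0.0474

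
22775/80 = 284 + 11/16 ≈ 284.69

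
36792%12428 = 11936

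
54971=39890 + 15081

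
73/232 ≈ 0.315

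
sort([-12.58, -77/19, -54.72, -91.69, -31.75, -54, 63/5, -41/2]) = [-91.69, -54.72, -54, -31.75, -41/2, -12.58, -77/19, 63/5]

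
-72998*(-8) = 583984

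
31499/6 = 5249 + 5/6 ≈ 5249.83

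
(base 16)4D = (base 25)32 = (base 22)3B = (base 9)85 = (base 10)77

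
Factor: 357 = 3^1*7^1*17^1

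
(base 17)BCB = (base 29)411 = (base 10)3394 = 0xD42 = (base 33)33S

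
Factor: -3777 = -1*3^1*1259^1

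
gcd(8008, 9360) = 104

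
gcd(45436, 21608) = 148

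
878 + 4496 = 5374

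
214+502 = 716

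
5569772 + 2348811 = 7918583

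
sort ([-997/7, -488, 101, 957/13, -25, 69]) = [-488, -997/7, -25, 69, 957/13, 101]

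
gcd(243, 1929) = 3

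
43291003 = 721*60043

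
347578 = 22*15799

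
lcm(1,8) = 8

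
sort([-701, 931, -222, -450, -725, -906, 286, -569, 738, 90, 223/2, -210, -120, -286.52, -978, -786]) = [-978, -906, -786, -725, -701, -569, -450, -286.52, -222, -210, -120, 90, 223/2, 286, 738, 931]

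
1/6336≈0.000158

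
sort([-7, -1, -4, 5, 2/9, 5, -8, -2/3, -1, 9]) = [-8, -7, -4, -1, -1, -2/3, 2/9, 5, 5, 9]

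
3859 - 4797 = -938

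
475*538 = 255550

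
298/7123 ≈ 0.0418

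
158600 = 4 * 39650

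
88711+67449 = 156160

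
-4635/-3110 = 1 + 305/622 ≈ 1.49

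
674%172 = 158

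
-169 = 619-788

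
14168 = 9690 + 4478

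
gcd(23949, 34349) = 1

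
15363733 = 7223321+8140412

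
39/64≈0.609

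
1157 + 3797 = 4954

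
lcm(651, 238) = 22134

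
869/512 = 1 + 357/512 ≈ 1.70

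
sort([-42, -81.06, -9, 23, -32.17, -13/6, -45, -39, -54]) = [-81.06, -54, -45, -42, -39, -32.17, -9, -13/6, 23]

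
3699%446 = 131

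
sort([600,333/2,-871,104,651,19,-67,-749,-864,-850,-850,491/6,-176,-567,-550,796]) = [-871,-864,-850,-850,-749,-567,-550,-176,-67,19,491/6,104,333/2,600,651,796]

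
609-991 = -382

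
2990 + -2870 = 120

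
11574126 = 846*13681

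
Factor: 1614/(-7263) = -1 * 2^1 * 3^(-2) = -2/9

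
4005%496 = 37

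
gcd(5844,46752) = 5844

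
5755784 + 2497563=8253347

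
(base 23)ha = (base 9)485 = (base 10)401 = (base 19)122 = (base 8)621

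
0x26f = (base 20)1b3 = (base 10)623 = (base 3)212002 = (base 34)ib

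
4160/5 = 832 = 832.00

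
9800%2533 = 2201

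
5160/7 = 737 + 1/7 ≈ 737.14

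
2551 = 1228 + 1323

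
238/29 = 8 + 6/29 ≈ 8.21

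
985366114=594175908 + 391190206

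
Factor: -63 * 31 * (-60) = 2^2 * 3^3 * 5^1 * 7^1 * 31^1 = 117180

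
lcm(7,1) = 7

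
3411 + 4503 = 7914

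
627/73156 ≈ 0.00857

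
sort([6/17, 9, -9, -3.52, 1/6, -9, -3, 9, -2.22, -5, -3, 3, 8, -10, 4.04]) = [-10, -9, -9, -5, -3.52, -3, -3, -2.22, 1/6, 6/17, 3, 4.04, 8, 9, 9]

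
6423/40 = 160+23/40 ≈ 160.58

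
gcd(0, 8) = 8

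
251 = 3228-2977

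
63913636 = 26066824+37846812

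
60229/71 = 848+21/71 ≈ 848.30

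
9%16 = 9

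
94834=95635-801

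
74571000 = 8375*8904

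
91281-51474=39807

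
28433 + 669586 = 698019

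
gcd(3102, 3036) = 66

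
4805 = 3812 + 993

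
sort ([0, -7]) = [-7, 0]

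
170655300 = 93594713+77060587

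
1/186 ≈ 0.00538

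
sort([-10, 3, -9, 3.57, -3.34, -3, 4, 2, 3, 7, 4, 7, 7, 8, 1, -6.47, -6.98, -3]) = [-10, -9, -6.98, -6.47, -3.34, -3, -3, 1, 2, 3, 3, 3.57, 4, 4, 7, 7, 7, 8]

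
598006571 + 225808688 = 823815259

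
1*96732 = 96732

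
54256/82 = 661+27/41 ≈ 661.66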